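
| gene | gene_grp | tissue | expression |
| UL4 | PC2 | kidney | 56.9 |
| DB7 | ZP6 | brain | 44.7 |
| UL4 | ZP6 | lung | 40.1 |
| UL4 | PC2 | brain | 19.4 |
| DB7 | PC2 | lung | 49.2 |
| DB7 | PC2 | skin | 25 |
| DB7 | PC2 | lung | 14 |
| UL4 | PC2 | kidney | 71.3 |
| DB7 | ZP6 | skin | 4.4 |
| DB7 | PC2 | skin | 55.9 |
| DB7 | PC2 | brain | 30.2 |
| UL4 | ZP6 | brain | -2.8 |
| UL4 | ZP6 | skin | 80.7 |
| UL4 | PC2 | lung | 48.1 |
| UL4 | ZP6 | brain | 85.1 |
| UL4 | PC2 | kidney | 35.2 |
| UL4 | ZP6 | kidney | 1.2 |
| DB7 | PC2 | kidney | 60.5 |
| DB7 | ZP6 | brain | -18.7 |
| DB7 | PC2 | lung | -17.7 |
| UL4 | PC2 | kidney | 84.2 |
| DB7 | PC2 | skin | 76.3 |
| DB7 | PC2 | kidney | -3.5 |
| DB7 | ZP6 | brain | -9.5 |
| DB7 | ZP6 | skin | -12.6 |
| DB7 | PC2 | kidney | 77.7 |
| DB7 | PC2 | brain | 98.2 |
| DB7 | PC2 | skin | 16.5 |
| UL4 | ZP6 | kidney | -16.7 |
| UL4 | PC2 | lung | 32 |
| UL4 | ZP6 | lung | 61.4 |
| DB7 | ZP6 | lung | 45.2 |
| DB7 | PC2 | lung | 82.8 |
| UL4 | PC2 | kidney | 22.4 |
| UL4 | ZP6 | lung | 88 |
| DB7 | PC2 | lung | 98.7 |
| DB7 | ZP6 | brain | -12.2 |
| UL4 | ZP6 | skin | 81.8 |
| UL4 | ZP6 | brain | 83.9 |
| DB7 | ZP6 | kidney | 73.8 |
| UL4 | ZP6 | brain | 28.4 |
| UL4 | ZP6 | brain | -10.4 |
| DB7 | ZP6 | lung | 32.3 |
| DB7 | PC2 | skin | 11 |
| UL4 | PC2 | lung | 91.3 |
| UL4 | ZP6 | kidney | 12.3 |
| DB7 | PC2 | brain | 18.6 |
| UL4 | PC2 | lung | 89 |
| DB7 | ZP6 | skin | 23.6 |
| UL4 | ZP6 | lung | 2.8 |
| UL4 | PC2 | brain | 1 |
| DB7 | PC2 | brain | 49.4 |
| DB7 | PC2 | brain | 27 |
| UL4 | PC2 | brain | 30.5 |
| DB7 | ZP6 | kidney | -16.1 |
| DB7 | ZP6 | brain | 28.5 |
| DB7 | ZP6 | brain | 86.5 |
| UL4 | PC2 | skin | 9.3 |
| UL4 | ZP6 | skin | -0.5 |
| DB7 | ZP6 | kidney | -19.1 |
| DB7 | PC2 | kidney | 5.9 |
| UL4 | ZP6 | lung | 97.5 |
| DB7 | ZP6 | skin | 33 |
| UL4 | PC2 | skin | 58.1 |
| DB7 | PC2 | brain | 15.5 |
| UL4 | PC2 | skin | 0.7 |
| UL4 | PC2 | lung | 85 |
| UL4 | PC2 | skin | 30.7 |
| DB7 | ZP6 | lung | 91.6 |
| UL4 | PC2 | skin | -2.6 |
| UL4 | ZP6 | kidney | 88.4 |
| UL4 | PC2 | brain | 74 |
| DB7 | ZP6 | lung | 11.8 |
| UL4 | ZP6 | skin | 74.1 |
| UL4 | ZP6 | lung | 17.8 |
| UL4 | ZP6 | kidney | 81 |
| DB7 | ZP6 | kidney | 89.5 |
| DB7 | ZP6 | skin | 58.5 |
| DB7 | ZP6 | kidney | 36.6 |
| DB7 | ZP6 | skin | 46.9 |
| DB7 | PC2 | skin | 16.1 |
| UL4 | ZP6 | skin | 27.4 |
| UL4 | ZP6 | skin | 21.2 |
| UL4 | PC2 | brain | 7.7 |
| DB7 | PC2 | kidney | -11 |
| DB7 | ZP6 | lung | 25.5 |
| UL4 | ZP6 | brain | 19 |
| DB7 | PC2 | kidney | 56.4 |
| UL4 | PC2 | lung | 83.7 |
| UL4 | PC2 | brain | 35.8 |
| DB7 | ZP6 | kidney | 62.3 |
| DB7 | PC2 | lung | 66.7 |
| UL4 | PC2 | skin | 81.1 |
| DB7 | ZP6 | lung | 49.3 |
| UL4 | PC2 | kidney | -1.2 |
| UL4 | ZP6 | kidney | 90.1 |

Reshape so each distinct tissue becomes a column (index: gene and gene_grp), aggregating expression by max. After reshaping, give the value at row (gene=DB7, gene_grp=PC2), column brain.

Rows with gene=DB7, gene_grp=PC2 and tissue=brain: expression values are 30.2, 98.2, 18.6, 49.4, 27, 15.5.
max(30.2, 98.2, 18.6, 49.4, 27, 15.5) = 98.2.

98.2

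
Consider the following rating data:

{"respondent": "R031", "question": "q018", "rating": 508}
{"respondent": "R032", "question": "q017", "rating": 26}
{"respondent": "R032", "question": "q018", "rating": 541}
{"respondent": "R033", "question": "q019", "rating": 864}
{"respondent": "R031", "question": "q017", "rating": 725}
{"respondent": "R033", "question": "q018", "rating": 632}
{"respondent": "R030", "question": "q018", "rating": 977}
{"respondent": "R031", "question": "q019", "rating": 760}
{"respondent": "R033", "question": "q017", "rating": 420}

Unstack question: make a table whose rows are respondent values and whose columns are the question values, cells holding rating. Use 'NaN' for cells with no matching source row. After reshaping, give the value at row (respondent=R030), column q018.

The long row with respondent=R030, question=q018 has rating=977.

977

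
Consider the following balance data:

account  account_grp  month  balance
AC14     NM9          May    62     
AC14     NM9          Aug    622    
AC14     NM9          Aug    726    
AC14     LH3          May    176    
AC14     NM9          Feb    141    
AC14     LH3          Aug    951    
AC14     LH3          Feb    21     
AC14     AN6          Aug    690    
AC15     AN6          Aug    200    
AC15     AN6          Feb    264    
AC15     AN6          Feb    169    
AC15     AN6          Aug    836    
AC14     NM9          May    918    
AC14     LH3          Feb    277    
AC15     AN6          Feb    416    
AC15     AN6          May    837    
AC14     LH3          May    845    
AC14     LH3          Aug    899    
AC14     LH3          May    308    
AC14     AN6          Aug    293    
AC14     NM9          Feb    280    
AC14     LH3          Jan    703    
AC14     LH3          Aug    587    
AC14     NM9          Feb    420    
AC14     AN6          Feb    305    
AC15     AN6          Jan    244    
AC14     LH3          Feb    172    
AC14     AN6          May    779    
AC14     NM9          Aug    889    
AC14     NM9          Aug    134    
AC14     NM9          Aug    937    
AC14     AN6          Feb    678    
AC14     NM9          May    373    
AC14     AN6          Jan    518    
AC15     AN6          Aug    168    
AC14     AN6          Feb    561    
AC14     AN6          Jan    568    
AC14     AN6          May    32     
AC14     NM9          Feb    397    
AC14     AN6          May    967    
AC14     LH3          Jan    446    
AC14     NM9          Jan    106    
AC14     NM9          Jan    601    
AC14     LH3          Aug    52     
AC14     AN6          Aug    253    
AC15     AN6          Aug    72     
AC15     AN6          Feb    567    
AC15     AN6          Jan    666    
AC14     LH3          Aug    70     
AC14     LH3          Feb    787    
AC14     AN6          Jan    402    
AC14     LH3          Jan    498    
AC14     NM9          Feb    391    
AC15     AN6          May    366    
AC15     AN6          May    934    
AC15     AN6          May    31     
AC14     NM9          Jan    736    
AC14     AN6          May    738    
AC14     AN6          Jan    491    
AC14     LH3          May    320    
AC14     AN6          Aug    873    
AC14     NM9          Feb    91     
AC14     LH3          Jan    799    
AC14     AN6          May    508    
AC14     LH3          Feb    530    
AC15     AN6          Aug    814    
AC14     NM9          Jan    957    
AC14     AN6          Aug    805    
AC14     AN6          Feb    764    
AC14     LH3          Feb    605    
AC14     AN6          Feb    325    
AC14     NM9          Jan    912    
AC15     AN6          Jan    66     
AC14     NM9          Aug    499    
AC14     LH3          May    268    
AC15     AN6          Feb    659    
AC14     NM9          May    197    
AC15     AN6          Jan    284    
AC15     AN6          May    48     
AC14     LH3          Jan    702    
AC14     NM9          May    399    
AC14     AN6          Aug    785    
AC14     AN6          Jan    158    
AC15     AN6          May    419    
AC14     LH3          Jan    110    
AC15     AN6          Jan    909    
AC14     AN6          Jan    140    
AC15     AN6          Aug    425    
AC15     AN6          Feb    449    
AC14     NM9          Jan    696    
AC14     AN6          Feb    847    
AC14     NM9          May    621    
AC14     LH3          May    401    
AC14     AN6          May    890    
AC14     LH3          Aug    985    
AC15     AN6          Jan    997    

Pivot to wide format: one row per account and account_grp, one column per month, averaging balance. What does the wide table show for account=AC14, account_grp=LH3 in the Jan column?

Rows with account=AC14, account_grp=LH3 and month=Jan: balance values are 703, 446, 498, 799, 702, 110.
(703 + 446 + 498 + 799 + 702 + 110) / 6 = 543.

543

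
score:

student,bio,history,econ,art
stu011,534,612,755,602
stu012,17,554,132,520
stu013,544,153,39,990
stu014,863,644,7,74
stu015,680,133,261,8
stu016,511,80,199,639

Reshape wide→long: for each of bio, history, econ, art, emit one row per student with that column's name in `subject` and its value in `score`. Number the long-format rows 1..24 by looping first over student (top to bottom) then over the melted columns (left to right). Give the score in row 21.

24 rows total (6 × 4). Row 21: index ⌊(21-1)/4⌋ = 5 into student → stu016; (21-1) mod 4 = 0 into the melted columns → bio.
So row 21 is (stu016, bio, 511); score = 511.

511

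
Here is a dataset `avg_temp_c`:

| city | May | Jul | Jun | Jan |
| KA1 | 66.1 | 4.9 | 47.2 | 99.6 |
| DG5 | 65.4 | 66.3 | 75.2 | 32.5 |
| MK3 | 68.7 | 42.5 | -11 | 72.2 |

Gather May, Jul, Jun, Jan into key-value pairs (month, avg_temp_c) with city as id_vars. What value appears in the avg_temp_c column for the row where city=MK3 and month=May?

68.7

Unpivoting turns each (city, wide-column) pair into one long row.
The wide cell at row MK3, column May holds 68.7, so the long row (MK3, May) has avg_temp_c=68.7.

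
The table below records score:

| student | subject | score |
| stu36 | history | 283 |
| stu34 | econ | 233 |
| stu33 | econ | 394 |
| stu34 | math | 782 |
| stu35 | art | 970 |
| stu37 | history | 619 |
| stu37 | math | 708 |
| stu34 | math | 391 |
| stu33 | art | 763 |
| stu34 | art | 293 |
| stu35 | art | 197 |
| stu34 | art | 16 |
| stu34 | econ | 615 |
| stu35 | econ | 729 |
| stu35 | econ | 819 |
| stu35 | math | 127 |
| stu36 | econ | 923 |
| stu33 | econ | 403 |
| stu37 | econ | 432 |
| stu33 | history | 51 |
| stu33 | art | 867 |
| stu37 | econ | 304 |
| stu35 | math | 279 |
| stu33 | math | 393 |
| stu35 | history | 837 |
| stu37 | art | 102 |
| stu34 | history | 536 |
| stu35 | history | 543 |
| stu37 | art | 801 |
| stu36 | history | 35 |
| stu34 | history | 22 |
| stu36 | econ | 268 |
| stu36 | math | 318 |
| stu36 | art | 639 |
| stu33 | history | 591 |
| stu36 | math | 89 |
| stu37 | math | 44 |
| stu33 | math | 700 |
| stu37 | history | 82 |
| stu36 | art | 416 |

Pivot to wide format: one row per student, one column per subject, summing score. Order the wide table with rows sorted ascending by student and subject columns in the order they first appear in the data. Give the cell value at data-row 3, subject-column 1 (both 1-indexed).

1380

With rows sorted ascending by student, row 3 is student=stu35. subject columns in first-appearance order: history, econ, math, art; column 1 is history.
Long rows with student=stu35, subject=history: 837 + 543 = 1380.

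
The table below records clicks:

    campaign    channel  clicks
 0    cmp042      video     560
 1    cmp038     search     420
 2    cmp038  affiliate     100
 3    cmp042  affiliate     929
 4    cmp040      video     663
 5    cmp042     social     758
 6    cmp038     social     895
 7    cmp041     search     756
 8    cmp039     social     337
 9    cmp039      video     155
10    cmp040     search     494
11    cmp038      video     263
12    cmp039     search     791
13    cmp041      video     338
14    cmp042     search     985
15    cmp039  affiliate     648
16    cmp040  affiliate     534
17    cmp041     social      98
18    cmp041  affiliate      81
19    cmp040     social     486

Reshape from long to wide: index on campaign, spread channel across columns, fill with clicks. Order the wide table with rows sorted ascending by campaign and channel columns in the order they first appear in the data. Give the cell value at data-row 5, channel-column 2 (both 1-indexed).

985

With rows sorted ascending by campaign, row 5 is campaign=cmp042. channel columns in first-appearance order: video, search, affiliate, social; column 2 is search.
Long rows with campaign=cmp042, channel=search: clicks = 985.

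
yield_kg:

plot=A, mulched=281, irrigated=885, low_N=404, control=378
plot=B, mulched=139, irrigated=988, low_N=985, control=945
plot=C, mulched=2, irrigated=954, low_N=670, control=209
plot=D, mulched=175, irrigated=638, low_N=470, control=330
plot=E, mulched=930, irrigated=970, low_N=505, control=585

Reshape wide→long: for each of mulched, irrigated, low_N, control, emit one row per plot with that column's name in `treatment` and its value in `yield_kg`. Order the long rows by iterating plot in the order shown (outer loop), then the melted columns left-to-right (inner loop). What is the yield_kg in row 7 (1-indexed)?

20 rows total (5 × 4). Row 7: index ⌊(7-1)/4⌋ = 1 into plot → B; (7-1) mod 4 = 2 into the melted columns → low_N.
So row 7 is (B, low_N, 985); yield_kg = 985.

985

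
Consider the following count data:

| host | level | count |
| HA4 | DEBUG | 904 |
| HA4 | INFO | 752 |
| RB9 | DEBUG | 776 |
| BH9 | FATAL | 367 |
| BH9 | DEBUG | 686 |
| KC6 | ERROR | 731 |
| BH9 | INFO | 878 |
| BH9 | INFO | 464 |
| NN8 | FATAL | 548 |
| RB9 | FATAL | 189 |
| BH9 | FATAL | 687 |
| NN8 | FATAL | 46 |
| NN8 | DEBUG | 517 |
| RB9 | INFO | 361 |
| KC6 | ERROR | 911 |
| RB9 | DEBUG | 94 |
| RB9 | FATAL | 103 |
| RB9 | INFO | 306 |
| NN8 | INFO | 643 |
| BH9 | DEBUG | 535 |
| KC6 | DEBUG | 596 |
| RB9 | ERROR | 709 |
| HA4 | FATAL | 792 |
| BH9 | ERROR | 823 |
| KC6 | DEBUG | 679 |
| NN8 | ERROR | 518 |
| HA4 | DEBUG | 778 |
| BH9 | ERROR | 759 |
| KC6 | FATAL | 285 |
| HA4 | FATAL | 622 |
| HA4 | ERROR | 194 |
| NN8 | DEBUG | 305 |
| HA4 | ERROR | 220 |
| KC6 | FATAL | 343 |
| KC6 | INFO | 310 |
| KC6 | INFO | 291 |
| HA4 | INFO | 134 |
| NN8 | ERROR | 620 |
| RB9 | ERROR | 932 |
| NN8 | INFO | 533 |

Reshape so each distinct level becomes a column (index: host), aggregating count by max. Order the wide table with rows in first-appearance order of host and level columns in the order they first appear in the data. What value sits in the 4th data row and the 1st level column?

With rows in first-appearance order of host, row 4 is host=KC6. level columns in first-appearance order: DEBUG, INFO, FATAL, ERROR; column 1 is DEBUG.
Long rows with host=KC6, level=DEBUG: max(596, 679) = 679.

679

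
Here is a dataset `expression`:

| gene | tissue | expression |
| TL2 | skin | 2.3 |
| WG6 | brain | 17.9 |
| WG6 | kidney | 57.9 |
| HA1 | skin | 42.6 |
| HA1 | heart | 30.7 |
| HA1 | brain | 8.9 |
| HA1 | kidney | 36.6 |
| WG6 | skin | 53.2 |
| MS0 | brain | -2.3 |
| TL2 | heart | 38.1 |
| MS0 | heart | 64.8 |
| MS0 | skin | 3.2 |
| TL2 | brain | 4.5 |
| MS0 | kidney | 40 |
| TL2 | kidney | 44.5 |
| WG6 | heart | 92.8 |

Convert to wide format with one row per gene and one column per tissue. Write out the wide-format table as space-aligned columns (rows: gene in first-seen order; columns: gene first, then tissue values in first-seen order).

gene  skin  brain  kidney  heart
TL2   2.3   4.5    44.5    38.1 
WG6   53.2  17.9   57.9    92.8 
HA1   42.6  8.9    36.6    30.7 
MS0   3.2   -2.3   40      64.8 

Columns: gene plus the 4 distinct tissue values (skin, brain, kidney, heart).
For example, row TL2 column skin takes expression=2.3 from the long row (TL2, skin).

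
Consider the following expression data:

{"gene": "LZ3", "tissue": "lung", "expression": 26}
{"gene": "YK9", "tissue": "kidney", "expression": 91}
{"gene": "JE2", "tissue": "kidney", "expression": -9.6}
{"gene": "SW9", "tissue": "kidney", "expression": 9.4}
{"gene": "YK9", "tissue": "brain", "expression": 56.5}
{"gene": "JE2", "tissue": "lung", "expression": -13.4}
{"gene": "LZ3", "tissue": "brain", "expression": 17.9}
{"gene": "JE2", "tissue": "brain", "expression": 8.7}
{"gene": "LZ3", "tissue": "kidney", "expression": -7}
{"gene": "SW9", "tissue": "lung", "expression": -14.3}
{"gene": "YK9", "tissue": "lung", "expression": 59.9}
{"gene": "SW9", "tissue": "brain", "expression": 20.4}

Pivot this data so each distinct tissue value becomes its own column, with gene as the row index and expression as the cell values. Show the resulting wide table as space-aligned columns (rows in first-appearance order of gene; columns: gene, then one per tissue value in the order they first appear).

gene  lung   kidney  brain
LZ3   26     -7      17.9 
YK9   59.9   91      56.5 
JE2   -13.4  -9.6    8.7  
SW9   -14.3  9.4     20.4 

Columns: gene plus the 3 distinct tissue values (lung, kidney, brain).
For example, row LZ3 column lung takes expression=26 from the long row (LZ3, lung).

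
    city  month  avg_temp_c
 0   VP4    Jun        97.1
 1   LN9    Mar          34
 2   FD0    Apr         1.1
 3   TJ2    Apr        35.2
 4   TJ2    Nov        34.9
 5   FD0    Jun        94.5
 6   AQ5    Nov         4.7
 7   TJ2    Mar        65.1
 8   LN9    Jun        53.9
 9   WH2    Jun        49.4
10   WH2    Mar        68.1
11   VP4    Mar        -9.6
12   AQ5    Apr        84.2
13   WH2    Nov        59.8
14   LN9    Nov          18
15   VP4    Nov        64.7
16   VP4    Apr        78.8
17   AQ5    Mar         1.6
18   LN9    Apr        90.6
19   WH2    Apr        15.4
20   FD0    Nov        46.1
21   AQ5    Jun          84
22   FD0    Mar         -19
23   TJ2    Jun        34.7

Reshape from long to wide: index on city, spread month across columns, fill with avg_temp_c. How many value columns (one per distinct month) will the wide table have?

4

4 distinct month values: Jun, Nov, Mar, Apr.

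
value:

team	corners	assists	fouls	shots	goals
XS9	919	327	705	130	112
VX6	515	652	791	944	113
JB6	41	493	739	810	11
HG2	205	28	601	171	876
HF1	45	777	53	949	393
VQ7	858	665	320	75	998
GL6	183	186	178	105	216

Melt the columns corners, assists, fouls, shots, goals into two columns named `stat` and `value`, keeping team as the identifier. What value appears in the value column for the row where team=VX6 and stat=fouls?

791

Unpivoting turns each (team, wide-column) pair into one long row.
The wide cell at row VX6, column fouls holds 791, so the long row (VX6, fouls) has value=791.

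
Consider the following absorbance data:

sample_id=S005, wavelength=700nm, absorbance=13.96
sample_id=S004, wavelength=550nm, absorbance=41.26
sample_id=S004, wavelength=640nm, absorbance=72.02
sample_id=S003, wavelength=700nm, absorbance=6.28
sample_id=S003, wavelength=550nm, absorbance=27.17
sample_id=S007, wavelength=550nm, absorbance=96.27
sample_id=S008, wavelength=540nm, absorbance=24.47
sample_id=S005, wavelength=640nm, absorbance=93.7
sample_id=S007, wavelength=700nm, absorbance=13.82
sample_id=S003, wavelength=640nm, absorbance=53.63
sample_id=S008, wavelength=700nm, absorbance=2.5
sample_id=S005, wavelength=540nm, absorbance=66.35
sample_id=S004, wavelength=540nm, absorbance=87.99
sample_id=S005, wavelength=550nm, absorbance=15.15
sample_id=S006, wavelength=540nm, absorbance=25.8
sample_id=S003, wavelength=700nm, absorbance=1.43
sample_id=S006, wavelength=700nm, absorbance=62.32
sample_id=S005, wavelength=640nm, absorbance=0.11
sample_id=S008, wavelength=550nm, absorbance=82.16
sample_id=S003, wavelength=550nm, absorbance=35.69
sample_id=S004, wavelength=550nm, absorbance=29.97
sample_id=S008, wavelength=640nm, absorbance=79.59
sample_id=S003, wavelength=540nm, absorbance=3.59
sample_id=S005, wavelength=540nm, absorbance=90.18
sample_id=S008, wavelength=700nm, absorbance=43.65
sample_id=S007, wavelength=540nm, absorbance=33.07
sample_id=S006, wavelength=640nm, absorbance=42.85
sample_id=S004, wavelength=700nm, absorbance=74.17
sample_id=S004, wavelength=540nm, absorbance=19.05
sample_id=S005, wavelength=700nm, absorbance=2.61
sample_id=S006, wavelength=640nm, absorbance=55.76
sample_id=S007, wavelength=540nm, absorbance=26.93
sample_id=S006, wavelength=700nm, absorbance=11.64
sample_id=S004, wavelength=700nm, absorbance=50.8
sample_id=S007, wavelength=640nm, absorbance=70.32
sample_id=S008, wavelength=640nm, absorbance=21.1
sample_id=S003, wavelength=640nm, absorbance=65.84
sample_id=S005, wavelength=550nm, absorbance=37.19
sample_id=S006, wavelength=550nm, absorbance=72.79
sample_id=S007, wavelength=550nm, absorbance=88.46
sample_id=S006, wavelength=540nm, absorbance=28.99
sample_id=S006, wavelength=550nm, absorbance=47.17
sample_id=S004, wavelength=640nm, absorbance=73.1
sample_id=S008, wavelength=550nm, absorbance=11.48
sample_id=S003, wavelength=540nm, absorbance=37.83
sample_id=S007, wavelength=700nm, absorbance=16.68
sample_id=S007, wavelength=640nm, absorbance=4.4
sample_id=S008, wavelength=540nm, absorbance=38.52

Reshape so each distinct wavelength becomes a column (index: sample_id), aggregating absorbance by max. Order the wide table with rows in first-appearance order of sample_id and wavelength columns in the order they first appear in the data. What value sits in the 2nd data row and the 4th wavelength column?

With rows in first-appearance order of sample_id, row 2 is sample_id=S004. wavelength columns in first-appearance order: 700nm, 550nm, 640nm, 540nm; column 4 is 540nm.
Long rows with sample_id=S004, wavelength=540nm: max(87.99, 19.05) = 87.99.

87.99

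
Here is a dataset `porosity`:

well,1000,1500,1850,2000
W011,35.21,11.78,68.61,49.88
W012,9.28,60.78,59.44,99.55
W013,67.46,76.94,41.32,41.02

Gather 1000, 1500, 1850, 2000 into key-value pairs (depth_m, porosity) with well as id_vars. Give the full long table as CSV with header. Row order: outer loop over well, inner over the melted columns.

Each (well, column) pair becomes one row: 3 × 4 = 12 rows.
For example, (W011, 1000) → porosity=35.21.

well,depth_m,porosity
W011,1000,35.21
W011,1500,11.78
W011,1850,68.61
W011,2000,49.88
W012,1000,9.28
W012,1500,60.78
W012,1850,59.44
W012,2000,99.55
W013,1000,67.46
W013,1500,76.94
W013,1850,41.32
W013,2000,41.02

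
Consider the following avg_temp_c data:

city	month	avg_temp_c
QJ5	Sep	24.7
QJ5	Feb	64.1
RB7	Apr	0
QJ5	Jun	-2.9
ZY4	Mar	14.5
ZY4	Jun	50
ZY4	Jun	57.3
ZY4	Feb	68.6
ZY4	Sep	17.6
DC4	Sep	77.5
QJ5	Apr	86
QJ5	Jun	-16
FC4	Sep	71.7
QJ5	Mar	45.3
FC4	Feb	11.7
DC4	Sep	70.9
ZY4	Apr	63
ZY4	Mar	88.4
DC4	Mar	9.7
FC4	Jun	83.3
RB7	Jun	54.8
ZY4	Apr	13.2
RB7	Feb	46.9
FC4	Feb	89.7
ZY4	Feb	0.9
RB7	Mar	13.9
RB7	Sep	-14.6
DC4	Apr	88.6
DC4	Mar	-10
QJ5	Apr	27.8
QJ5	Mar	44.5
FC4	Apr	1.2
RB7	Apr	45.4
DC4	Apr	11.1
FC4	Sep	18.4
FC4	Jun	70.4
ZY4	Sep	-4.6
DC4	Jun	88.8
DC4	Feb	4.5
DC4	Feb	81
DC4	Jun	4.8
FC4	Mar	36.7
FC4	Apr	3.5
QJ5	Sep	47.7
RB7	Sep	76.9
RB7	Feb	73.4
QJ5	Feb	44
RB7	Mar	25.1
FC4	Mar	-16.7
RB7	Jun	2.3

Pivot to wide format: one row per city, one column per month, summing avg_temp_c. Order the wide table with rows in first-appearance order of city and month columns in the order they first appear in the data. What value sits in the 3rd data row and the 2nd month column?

With rows in first-appearance order of city, row 3 is city=ZY4. month columns in first-appearance order: Sep, Feb, Apr, Jun, Mar; column 2 is Feb.
Long rows with city=ZY4, month=Feb: 68.6 + 0.9 = 69.5.

69.5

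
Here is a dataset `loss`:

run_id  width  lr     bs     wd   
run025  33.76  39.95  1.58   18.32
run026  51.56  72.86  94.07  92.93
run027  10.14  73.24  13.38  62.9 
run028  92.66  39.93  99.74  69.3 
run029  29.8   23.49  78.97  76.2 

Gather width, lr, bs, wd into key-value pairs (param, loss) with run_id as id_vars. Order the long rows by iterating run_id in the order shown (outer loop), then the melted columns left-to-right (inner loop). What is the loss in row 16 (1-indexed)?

69.3

20 rows total (5 × 4). Row 16: index ⌊(16-1)/4⌋ = 3 into run_id → run028; (16-1) mod 4 = 3 into the melted columns → wd.
So row 16 is (run028, wd, 69.3); loss = 69.3.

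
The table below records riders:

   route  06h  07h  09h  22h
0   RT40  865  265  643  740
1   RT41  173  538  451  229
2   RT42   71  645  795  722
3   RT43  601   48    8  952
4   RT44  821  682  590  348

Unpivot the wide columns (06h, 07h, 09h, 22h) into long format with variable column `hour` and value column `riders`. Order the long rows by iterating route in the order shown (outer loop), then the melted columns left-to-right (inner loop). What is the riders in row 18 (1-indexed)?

682

20 rows total (5 × 4). Row 18: index ⌊(18-1)/4⌋ = 4 into route → RT44; (18-1) mod 4 = 1 into the melted columns → 07h.
So row 18 is (RT44, 07h, 682); riders = 682.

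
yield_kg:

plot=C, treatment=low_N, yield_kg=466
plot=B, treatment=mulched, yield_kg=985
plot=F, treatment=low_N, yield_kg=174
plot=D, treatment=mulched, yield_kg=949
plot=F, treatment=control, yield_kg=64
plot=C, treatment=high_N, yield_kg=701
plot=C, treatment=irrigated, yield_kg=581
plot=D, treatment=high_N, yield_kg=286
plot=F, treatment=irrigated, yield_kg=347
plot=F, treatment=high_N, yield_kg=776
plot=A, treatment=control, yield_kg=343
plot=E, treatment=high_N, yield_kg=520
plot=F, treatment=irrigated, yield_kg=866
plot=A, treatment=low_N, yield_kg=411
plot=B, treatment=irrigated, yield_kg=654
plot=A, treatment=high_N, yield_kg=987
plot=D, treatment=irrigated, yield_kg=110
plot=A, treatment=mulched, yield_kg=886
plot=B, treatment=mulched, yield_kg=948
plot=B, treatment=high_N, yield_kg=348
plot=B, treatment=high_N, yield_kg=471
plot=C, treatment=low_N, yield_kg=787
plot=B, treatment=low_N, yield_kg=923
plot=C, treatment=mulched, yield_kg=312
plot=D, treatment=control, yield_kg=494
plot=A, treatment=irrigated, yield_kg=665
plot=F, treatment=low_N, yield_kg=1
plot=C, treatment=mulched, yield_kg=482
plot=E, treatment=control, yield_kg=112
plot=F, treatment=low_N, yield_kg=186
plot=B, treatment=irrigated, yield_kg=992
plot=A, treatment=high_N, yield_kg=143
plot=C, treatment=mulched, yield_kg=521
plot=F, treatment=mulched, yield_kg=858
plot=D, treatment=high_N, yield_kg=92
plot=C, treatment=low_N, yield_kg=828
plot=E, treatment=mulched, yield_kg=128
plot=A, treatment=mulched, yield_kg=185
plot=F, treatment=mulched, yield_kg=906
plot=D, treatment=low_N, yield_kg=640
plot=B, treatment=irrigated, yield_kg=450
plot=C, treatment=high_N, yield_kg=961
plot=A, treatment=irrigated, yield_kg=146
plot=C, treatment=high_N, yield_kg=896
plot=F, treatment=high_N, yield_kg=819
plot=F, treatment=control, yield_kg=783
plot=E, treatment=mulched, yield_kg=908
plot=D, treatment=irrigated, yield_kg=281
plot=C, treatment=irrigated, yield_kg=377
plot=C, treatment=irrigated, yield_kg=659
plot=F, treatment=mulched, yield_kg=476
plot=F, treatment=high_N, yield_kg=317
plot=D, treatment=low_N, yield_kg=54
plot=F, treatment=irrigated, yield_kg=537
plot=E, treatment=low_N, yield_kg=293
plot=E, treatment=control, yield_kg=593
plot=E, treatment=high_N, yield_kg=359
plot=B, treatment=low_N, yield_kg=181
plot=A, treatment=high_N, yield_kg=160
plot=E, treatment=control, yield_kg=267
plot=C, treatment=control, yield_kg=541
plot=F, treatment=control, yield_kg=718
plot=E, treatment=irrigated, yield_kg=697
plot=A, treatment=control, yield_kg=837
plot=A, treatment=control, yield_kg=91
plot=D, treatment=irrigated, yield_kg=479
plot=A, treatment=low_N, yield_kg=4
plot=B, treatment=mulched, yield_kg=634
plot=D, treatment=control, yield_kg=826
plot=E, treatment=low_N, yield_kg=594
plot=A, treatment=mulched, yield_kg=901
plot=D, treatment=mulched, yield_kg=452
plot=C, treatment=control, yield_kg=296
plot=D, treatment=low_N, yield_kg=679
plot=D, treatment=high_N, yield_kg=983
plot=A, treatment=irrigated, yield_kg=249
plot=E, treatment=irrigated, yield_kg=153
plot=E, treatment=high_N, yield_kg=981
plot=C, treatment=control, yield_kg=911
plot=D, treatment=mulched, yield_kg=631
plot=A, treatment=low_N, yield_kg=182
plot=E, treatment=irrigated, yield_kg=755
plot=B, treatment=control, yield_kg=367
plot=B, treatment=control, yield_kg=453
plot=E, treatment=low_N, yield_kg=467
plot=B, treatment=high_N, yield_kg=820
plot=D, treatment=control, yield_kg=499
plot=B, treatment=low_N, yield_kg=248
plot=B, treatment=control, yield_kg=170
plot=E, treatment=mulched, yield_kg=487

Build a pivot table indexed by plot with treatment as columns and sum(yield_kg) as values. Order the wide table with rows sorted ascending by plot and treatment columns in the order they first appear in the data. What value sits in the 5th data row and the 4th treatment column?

1860

With rows sorted ascending by plot, row 5 is plot=E. treatment columns in first-appearance order: low_N, mulched, control, high_N, irrigated; column 4 is high_N.
Long rows with plot=E, treatment=high_N: 520 + 359 + 981 = 1860.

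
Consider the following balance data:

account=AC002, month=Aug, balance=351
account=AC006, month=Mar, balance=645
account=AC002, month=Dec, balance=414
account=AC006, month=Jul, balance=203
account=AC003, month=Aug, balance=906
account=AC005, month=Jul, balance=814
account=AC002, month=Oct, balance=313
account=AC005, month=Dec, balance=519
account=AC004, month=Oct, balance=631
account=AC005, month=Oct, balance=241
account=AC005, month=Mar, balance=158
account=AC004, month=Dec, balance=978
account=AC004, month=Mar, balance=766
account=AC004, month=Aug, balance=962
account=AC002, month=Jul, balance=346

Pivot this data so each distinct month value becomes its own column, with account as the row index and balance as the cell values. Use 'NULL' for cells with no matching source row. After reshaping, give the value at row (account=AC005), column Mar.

The long row with account=AC005, month=Mar has balance=158.

158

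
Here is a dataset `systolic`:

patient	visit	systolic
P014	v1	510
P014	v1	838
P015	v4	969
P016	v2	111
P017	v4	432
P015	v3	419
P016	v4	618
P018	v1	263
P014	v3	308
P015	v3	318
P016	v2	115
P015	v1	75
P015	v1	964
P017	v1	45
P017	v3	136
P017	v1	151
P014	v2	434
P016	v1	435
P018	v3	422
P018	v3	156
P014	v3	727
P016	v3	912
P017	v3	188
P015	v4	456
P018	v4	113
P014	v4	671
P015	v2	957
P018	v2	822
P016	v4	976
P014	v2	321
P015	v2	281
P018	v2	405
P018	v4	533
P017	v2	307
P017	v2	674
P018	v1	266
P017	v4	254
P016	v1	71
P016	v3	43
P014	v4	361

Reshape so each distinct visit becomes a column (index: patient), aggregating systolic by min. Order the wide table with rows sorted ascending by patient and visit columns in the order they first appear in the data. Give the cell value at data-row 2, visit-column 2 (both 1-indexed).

456

With rows sorted ascending by patient, row 2 is patient=P015. visit columns in first-appearance order: v1, v4, v2, v3; column 2 is v4.
Long rows with patient=P015, visit=v4: min(969, 456) = 456.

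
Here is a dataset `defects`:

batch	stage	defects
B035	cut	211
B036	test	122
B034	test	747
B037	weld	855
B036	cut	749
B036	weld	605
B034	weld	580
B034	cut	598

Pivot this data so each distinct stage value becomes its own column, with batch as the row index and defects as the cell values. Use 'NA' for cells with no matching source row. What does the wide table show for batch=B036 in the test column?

122

The long row with batch=B036, stage=test has defects=122.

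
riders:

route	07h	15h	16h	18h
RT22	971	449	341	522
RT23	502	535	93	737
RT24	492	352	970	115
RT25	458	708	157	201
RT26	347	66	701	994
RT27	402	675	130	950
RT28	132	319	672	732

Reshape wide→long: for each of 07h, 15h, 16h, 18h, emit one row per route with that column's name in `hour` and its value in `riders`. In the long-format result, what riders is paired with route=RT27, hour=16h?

130

Unpivoting turns each (route, wide-column) pair into one long row.
The wide cell at row RT27, column 16h holds 130, so the long row (RT27, 16h) has riders=130.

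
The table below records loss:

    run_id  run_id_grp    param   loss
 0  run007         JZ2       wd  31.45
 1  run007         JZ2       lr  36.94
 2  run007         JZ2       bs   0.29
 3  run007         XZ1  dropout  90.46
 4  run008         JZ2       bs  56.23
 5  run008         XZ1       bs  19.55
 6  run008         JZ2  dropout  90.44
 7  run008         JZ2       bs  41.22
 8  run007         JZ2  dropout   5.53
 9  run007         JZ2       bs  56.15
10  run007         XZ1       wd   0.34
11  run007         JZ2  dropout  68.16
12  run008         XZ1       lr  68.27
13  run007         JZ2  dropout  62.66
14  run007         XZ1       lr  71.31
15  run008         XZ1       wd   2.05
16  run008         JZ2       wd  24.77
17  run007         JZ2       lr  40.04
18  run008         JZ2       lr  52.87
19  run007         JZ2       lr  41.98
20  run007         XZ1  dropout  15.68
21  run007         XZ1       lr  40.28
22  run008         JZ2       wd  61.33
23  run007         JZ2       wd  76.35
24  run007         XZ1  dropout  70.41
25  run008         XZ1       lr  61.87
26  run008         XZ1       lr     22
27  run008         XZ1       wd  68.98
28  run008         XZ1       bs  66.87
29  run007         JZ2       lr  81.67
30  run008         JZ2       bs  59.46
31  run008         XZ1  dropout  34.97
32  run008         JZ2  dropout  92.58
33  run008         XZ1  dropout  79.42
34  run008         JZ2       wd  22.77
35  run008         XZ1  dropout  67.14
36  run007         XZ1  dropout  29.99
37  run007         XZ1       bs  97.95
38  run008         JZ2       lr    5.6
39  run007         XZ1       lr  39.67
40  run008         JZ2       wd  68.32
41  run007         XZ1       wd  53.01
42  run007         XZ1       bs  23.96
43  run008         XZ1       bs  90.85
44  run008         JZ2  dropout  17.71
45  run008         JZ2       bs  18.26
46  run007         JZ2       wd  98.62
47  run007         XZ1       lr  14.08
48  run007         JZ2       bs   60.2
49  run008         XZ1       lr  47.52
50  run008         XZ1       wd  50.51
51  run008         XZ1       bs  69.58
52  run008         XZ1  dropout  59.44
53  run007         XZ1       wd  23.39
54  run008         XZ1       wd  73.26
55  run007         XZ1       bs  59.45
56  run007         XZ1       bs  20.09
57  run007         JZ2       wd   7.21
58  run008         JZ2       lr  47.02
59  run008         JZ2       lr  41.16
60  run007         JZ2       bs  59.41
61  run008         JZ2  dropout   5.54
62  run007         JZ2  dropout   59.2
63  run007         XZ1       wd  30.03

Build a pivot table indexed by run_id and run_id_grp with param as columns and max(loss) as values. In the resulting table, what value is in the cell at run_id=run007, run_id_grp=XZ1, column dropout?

Rows with run_id=run007, run_id_grp=XZ1 and param=dropout: loss values are 90.46, 15.68, 70.41, 29.99.
max(90.46, 15.68, 70.41, 29.99) = 90.46.

90.46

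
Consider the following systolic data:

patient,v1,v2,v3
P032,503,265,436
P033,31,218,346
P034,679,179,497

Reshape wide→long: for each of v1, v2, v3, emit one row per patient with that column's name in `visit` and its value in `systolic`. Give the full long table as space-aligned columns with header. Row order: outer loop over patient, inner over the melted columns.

Each (patient, column) pair becomes one row: 3 × 3 = 9 rows.
For example, (P032, v1) → systolic=503.

patient  visit  systolic
P032     v1     503     
P032     v2     265     
P032     v3     436     
P033     v1     31      
P033     v2     218     
P033     v3     346     
P034     v1     679     
P034     v2     179     
P034     v3     497     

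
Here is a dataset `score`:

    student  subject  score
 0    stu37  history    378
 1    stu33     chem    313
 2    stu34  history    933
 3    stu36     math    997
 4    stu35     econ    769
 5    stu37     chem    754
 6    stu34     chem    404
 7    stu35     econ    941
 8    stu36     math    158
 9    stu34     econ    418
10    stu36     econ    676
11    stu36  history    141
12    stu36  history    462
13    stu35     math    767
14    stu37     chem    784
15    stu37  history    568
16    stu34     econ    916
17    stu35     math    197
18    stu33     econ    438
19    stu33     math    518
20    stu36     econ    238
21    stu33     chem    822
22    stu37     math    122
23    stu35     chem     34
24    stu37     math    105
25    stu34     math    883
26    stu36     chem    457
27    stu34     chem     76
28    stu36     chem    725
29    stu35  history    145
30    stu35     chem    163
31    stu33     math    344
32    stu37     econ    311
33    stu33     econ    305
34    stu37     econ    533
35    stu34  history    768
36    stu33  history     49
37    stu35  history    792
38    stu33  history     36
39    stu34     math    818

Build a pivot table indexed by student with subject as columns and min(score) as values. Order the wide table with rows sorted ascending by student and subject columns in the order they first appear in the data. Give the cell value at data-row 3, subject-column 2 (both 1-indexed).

34

With rows sorted ascending by student, row 3 is student=stu35. subject columns in first-appearance order: history, chem, math, econ; column 2 is chem.
Long rows with student=stu35, subject=chem: min(34, 163) = 34.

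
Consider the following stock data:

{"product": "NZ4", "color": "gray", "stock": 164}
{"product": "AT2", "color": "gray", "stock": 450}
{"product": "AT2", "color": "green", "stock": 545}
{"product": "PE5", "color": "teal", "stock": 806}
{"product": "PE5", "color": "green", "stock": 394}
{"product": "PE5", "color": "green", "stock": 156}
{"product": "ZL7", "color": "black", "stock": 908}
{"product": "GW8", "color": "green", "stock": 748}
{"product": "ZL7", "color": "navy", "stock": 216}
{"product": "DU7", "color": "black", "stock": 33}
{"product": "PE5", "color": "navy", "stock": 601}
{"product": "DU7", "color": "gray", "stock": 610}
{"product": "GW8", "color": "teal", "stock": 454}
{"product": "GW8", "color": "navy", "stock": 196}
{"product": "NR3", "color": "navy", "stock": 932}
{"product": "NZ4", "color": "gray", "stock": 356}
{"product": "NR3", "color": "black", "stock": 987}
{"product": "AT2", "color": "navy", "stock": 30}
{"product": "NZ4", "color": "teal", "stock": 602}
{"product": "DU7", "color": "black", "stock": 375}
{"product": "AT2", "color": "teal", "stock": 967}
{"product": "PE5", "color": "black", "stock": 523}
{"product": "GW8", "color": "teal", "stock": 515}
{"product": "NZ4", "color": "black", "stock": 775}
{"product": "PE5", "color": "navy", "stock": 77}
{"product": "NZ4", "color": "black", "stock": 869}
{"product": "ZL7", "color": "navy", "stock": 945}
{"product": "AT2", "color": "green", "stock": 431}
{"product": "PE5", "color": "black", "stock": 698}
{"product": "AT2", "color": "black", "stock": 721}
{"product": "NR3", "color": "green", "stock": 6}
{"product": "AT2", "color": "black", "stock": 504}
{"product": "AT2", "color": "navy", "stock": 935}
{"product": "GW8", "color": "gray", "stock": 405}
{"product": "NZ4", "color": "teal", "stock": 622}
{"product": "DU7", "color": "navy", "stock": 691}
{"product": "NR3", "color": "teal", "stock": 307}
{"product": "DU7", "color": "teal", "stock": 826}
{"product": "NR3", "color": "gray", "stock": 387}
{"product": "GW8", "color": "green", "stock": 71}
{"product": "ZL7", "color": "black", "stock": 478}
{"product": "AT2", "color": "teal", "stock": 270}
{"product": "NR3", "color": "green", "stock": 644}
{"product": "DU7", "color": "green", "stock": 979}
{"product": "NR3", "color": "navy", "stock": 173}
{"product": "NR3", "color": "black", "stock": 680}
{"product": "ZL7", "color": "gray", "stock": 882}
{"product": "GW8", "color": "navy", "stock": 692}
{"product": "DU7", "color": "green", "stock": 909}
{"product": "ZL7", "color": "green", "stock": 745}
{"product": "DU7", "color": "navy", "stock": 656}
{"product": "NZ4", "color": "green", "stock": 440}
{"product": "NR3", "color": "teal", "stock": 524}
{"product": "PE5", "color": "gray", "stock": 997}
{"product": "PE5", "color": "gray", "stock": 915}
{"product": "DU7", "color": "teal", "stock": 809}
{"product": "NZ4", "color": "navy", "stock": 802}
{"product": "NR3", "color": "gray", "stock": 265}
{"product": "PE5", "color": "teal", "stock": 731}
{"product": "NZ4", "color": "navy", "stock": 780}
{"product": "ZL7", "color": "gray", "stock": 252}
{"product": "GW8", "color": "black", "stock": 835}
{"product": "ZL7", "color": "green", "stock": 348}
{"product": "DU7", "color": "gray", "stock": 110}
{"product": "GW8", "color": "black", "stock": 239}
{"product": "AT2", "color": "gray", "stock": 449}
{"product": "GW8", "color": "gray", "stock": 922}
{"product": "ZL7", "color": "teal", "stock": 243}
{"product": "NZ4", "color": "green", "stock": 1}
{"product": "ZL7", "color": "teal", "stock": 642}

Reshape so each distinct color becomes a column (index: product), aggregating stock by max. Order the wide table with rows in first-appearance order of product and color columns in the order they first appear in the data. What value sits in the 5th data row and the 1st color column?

With rows in first-appearance order of product, row 5 is product=GW8. color columns in first-appearance order: gray, green, teal, black, navy; column 1 is gray.
Long rows with product=GW8, color=gray: max(405, 922) = 922.

922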